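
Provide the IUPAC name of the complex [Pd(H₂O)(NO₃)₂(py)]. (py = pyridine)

There is no counter-ion, so the complex is neutral overall.
Ligand charges: 2×nitrato (-1 each), 1×aqua (neutral), 1×pyridine (neutral); total -2. So Pd + (-2) = 0, giving Pd = +2.
Ligands are named alphabetically: aqua before nitrato before pyridine.

aquadinitrato(pyridine)palladium(II)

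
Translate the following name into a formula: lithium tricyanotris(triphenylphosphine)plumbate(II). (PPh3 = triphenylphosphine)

Li[Pb(CN)3(PPh3)3]

Ligands: 3 triphenylphosphine (PPh3, neutral), 3 cyano (CN, -1). Ligand charge sum = -3.
Charge balance with lithium (+1) requires 1 complex ion per 1 lithium.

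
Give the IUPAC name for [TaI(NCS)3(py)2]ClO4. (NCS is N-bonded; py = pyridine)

iodotriisothiocyanatobis(pyridine)tantalum(V) perchlorate

The 1 perchlorate counter-ion carries a total charge of -1, so each complex ion is 1+.
Ligand charges: 3×isothiocyanato (-1 each), 1×iodo (-1 each), 2×pyridine (neutral); total -4. So Ta + (-4) = 1+, giving Ta = +5.
Ligands are named alphabetically: iodo before isothiocyanato before pyridine.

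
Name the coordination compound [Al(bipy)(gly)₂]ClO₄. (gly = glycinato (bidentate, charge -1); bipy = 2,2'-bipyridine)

The 1 perchlorate counter-ion carries a total charge of -1, so each complex ion is 1+.
Ligand charges: 2×glycinato (-1 each), 1×2,2'-bipyridine (neutral); total -2. So Al + (-2) = 1+, giving Al = +3.
Ligands are named alphabetically: bipyridine before glycinato.

(2,2'-bipyridine)bis(glycinato)aluminium(III) perchlorate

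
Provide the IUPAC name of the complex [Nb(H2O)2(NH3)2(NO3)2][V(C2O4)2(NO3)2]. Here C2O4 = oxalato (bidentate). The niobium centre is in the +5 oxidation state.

Nb is given as +5; the cation's ligand charges sum to -2, so the complex cation is 3+.
A 1:1 salt means the anion carries the equal and opposite charge, 3−.
Anion: ligand charges sum to -6; for the ion to be 3−, V = +3.

diamminediaquadinitratoniobium(V) dinitratodioxalatovanadate(III)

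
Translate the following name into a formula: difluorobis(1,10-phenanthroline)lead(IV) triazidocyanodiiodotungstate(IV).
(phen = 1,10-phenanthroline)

Cation [Pb…]: ligand charges -2, Pb(IV) ⇒ ion charge 2+.
Anion [W…]: ligand charges -6, W(IV) ⇒ ion charge 2−.
One 2+ cation balances one 2− anion.

[PbF2(phen)2][W(CN)I2(N3)3]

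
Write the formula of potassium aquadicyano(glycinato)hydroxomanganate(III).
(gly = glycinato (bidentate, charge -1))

Ligands: 1 aqua (H2O, neutral), 1 hydroxo (OH, -1), 1 glycinato (gly, -1), 2 cyano (CN, -1). Ligand charge sum = -4.
With Mn in oxidation state +3, the complex ion is [Mn...]^1−.
Charge balance with potassium (+1) requires 1 complex ion per 1 potassium.

K[Mn(CN)2(gly)(H2O)(OH)]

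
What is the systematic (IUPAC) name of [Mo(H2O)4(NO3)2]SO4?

tetraaquadinitratomolybdenum(IV) sulfate

The 1 sulfate counter-ion carries a total charge of -2, so each complex ion is 2+.
Ligand charges: 4×aqua (neutral), 2×nitrato (-1 each); total -2. So Mo + (-2) = 2+, giving Mo = +4.
Ligands are named alphabetically: aqua before nitrato.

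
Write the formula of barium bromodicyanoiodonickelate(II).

Ligands: 2 cyano (CN, -1), 1 bromo (Br, -1), 1 iodo (I, -1). Ligand charge sum = -4.
Charge balance with barium (+2) requires 1 complex ion per 1 barium.

Ba[NiBr(CN)2I]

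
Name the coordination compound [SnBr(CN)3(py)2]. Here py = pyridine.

There is no counter-ion, so the complex is neutral overall.
Ligand charges: 3×cyano (-1 each), 2×pyridine (neutral), 1×bromo (-1 each); total -4. So Sn + (-4) = 0, giving Sn = +4.
Ligands are named alphabetically: bromo before cyano before pyridine.

bromotricyanobis(pyridine)tin(IV)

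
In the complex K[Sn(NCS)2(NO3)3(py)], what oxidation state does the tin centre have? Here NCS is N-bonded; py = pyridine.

1 potassium outside the brackets (+1 each) → the complex ion is 1−.
Ligand charges: 3×NO3 = -3; 2×NCS = -2; 1×py neutral; sum -5.
Sn + (-5) = 1− ⇒ Sn is +4.

+4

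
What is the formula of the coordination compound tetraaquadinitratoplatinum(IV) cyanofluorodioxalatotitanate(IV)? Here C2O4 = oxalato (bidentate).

[Pt(H2O)4(NO3)2][Ti(C2O4)2(CN)F]

Cation [Pt…]: ligand charges -2, Pt(IV) ⇒ ion charge 2+.
Anion [Ti…]: ligand charges -6, Ti(IV) ⇒ ion charge 2−.
One 2+ cation balances one 2− anion.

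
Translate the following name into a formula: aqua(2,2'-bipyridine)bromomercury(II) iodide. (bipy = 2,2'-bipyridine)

[Hg(bipy)Br(H2O)]I

Ligands: 1 2,2'-bipyridine (bipy, neutral), 1 aqua (H2O, neutral), 1 bromo (Br, -1). Ligand charge sum = -1.
With Hg in oxidation state +2, the complex ion is [Hg...]^1+.
Charge balance with iodide (-1) requires 1 complex ion per 1 iodide.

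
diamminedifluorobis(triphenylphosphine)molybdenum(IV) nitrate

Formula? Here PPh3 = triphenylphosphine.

Ligands: 2 fluoro (F, -1), 2 triphenylphosphine (PPh3, neutral), 2 ammine (NH3, neutral). Ligand charge sum = -2.
Charge balance with nitrate (-1) requires 1 complex ion per 2 nitrate.

[MoF2(NH3)2(PPh3)2](NO3)2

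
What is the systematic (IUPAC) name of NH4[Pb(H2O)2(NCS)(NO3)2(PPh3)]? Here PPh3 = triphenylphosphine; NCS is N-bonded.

The 1 ammonium counter-ion carries a total charge of +1, so each complex ion is 1−.
Ligand charges: 1×triphenylphosphine (neutral), 2×aqua (neutral), 1×isothiocyanato (-1 each), 2×nitrato (-1 each); total -3. So Pb + (-3) = 1−, giving Pb = +2.
The complex ion is anionic, so lead takes the -ate form plumbate(II).

ammonium diaquaisothiocyanatodinitrato(triphenylphosphine)plumbate(II)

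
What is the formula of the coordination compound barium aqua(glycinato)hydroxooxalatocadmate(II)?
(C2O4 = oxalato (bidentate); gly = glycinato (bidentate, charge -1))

Ba[Cd(C2O4)(gly)(H2O)(OH)]

Ligands: 1 oxalato (C2O4, -2), 1 aqua (H2O, neutral), 1 hydroxo (OH, -1), 1 glycinato (gly, -1). Ligand charge sum = -4.
With Cd in oxidation state +2, the complex ion is [Cd...]^2−.
Charge balance with barium (+2) requires 1 complex ion per 1 barium.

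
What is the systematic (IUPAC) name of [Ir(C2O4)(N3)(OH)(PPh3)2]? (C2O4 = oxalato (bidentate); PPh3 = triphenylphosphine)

There is no counter-ion, so the complex is neutral overall.
Ligand charges: 1×hydroxo (-1 each), 1×azido (-1 each), 1×oxalato (-2 each), 2×triphenylphosphine (neutral); total -4. So Ir + (-4) = 0, giving Ir = +4.
Ligands are named alphabetically: azido before hydroxo before oxalato before triphenylphosphine.

azidohydroxooxalatobis(triphenylphosphine)iridium(IV)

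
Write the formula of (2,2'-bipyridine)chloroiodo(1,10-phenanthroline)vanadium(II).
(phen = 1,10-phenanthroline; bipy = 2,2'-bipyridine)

[V(bipy)ClI(phen)]

Ligands: 1 chloro (Cl, -1), 1 1,10-phenanthroline (phen, neutral), 1 2,2'-bipyridine (bipy, neutral), 1 iodo (I, -1). Ligand charge sum = -2.
With V in oxidation state +2, the complex ion is [V...].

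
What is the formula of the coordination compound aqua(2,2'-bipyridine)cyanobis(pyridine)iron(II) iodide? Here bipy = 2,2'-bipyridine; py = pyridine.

[Fe(bipy)(CN)(H2O)(py)2]I

Ligands: 1 2,2'-bipyridine (bipy, neutral), 1 aqua (H2O, neutral), 1 cyano (CN, -1), 2 pyridine (py, neutral). Ligand charge sum = -1.
Charge balance with iodide (-1) requires 1 complex ion per 1 iodide.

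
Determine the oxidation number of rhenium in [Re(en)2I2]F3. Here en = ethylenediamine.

3 fluoride outside the brackets (-1 each) → the complex ion is 3+.
Ligand charges: 2×en neutral; 2×I = -2; sum -2.
Re + (-2) = 3+ ⇒ Re is +5.

+5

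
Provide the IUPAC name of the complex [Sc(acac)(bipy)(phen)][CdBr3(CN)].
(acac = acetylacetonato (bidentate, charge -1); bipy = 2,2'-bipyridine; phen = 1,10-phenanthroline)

Both ions are complex: the cation is named first with the plain metal name, the anion second with the -ate form; each ion's ligands are alphabetised independently.
Scandium is always +3 in its complexes; the cation's ligand charges sum to -1, so the complex cation is 2+.
A 1:1 salt means the anion carries the equal and opposite charge, 2−.
Anion: ligand charges sum to -4; for the ion to be 2−, Cd = +2.

(acetylacetonato)(2,2'-bipyridine)(1,10-phenanthroline)scandium(III) tribromocyanocadmate(II)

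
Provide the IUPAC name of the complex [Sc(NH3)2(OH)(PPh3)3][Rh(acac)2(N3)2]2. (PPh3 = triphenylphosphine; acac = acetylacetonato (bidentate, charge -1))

Both ions are complex: the cation is named first with the plain metal name, the anion second with the -ate form; each ion's ligands are alphabetised independently.
Scandium is always +3 in its complexes; the cation's ligand charges sum to -1, so the complex cation is 2+.
With 2 anions per cation, each anion must be 2/2 = 1−.
Anion: ligand charges sum to -4; for the ion to be 1−, Rh = +3.

diamminehydroxotris(triphenylphosphine)scandium(III) bis(acetylacetonato)diazidorhodate(III)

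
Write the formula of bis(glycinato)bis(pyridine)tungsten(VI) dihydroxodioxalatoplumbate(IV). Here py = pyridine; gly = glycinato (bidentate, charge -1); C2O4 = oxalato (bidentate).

Cation [W…]: ligand charges -2, W(VI) ⇒ ion charge 4+.
Anion [Pb…]: ligand charges -6, Pb(IV) ⇒ ion charge 2−.
One 4+ cation requires 2 of the 2− anion.

[W(gly)2(py)2][Pb(C2O4)2(OH)2]2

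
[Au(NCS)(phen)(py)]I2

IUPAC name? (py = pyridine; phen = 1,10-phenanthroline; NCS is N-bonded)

The 2 iodide counter-ions carry a total charge of -2, so each complex ion is 2+.
Ligand charges: 1×pyridine (neutral), 1×1,10-phenanthroline (neutral), 1×isothiocyanato (-1 each); total -1. So Au + (-1) = 2+, giving Au = +3.
Ligands are named alphabetically: isothiocyanato before phenanthroline before pyridine.

isothiocyanato(1,10-phenanthroline)(pyridine)gold(III) iodide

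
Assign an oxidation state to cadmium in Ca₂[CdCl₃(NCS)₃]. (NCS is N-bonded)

+2

2 calcium outside the brackets (+2 each) → the complex ion is 4−.
Ligand charges: 3×NCS = -3; 3×Cl = -3; sum -6.
Cd + (-6) = 4− ⇒ Cd is +2.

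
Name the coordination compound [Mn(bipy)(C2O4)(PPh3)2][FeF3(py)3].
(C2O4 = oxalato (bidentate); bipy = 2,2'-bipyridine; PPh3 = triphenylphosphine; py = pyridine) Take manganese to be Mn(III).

(2,2'-bipyridine)oxalatobis(triphenylphosphine)manganese(III) trifluorotris(pyridine)ferrate(II)

Mn is given as +3; the cation's ligand charges sum to -2, so the complex cation is 1+.
A 1:1 salt means the anion carries the equal and opposite charge, 1−.
Anion: ligand charges sum to -3; for the ion to be 1−, Fe = +2.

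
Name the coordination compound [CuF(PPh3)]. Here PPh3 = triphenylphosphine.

fluoro(triphenylphosphine)copper(I)

There is no counter-ion, so the complex is neutral overall.
Ligand charges: 1×fluoro (-1 each), 1×triphenylphosphine (neutral); total -1. So Cu + (-1) = 0, giving Cu = +1.
Ligands are named alphabetically: fluoro before triphenylphosphine.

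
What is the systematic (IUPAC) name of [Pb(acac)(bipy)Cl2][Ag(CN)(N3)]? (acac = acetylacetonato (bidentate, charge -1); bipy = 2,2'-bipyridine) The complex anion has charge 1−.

(acetylacetonato)(2,2'-bipyridine)dichlorolead(IV) azidocyanoargentate(I)

The complex anion is given as 1−; its ligand charges sum to -2, so Ag = +1.
A 1:1 salt means the cation carries the equal and opposite charge, 1+.
Cation: ligand charges sum to -3; for the ion to be 1+, Pb = +4.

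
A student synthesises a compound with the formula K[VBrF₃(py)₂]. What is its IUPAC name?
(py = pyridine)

The 1 potassium counter-ion carries a total charge of +1, so each complex ion is 1−.
Ligand charges: 3×fluoro (-1 each), 1×bromo (-1 each), 2×pyridine (neutral); total -4. So V + (-4) = 1−, giving V = +3.
Ligands are named alphabetically: bromo before fluoro before pyridine.
The complex ion is anionic, so vanadium takes the -ate form vanadate(III).

potassium bromotrifluorobis(pyridine)vanadate(III)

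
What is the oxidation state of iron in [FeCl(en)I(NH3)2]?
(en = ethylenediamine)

+2

No counter-ion: the bracketed complex is neutral.
Ligand charges: 2×NH3 neutral; 1×Cl = -1; 1×en neutral; 1×I = -1; sum -2.
Fe + (-2) = 0 ⇒ Fe is +2.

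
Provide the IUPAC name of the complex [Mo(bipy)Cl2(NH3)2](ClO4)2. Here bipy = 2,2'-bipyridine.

diammine(2,2'-bipyridine)dichloromolybdenum(IV) perchlorate

The 2 perchlorate counter-ions carry a total charge of -2, so each complex ion is 2+.
Ligand charges: 2×chloro (-1 each), 1×2,2'-bipyridine (neutral), 2×ammine (neutral); total -2. So Mo + (-2) = 2+, giving Mo = +4.
Ligands are named alphabetically: ammine before bipyridine before chloro.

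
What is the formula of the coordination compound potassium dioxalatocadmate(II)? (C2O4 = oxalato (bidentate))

Ligands: 2 oxalato (C2O4, -2). Ligand charge sum = -4.
With Cd in oxidation state +2, the complex ion is [Cd...]^2−.
Charge balance with potassium (+1) requires 1 complex ion per 2 potassium.

K2[Cd(C2O4)2]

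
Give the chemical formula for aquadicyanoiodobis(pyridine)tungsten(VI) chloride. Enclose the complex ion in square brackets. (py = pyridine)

Ligands: 1 aqua (H2O, neutral), 2 cyano (CN, -1), 2 pyridine (py, neutral), 1 iodo (I, -1). Ligand charge sum = -3.
Charge balance with chloride (-1) requires 1 complex ion per 3 chloride.

[W(CN)2(H2O)I(py)2]Cl3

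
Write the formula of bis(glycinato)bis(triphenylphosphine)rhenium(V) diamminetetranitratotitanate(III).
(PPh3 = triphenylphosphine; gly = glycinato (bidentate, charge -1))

[Re(gly)2(PPh3)2][Ti(NH3)2(NO3)4]3

Cation [Re…]: ligand charges -2, Re(V) ⇒ ion charge 3+.
Anion [Ti…]: ligand charges -4, Ti(III) ⇒ ion charge 1−.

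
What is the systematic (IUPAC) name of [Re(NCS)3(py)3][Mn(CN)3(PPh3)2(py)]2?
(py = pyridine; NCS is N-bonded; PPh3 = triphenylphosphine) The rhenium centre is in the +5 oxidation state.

Both ions are complex: the cation is named first with the plain metal name, the anion second with the -ate form; each ion's ligands are alphabetised independently.
Re is given as +5; the cation's ligand charges sum to -3, so the complex cation is 2+.
With 2 anions per cation, each anion must be 2/2 = 1−.
Anion: ligand charges sum to -3; for the ion to be 1−, Mn = +2.

triisothiocyanatotris(pyridine)rhenium(V) tricyano(pyridine)bis(triphenylphosphine)manganate(II)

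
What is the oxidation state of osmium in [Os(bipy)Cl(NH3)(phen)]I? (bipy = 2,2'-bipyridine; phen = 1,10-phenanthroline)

+2

1 iodide outside the brackets (-1 each) → the complex ion is 1+.
Ligand charges: 1×NH3 neutral; 1×bipy neutral; 1×phen neutral; 1×Cl = -1; sum -1.
Os + (-1) = 1+ ⇒ Os is +2.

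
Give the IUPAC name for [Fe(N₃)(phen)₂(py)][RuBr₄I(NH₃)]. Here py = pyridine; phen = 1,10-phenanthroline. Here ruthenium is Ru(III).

azidobis(1,10-phenanthroline)(pyridine)iron(III) amminetetrabromoiodoruthenate(III)

Ru is given as +3; the anion's ligand charges sum to -5, so the complex anion is 2−.
A 1:1 salt means the cation carries the equal and opposite charge, 2+.
Cation: ligand charges sum to -1; for the ion to be 2+, Fe = +3.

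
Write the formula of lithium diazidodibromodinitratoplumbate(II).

Li4[PbBr2(N3)2(NO3)2]

Ligands: 2 bromo (Br, -1), 2 nitrato (NO3, -1), 2 azido (N3, -1). Ligand charge sum = -6.
With Pb in oxidation state +2, the complex ion is [Pb...]^4−.
Charge balance with lithium (+1) requires 1 complex ion per 4 lithium.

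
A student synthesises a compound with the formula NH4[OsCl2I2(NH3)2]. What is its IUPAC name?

ammonium diamminedichlorodiiodoosmate(III)

The 1 ammonium counter-ion carries a total charge of +1, so each complex ion is 1−.
Ligand charges: 2×ammine (neutral), 2×chloro (-1 each), 2×iodo (-1 each); total -4. So Os + (-4) = 1−, giving Os = +3.
Ligands are named alphabetically: ammine before chloro before iodo.
The complex ion is anionic, so osmium takes the -ate form osmate(III).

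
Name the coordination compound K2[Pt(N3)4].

potassium tetraazidoplatinate(II)

The 2 potassium counter-ions carry a total charge of +2, so each complex ion is 2−.
Ligand charges: 4×azido (-1 each); total -4. So Pt + (-4) = 2−, giving Pt = +2.
The complex ion is anionic, so platinum takes the -ate form platinate(II).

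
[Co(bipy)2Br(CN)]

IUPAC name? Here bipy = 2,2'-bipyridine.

There is no counter-ion, so the complex is neutral overall.
Ligand charges: 1×bromo (-1 each), 2×2,2'-bipyridine (neutral), 1×cyano (-1 each); total -2. So Co + (-2) = 0, giving Co = +2.
Ligands are named alphabetically: bipyridine before bromo before cyano.

bis(2,2'-bipyridine)bromocyanocobalt(II)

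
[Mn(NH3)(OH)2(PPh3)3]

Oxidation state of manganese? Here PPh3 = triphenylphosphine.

No counter-ion: the bracketed complex is neutral.
Ligand charges: 2×OH = -2; 3×PPh3 neutral; 1×NH3 neutral; sum -2.
Mn + (-2) = 0 ⇒ Mn is +2.

+2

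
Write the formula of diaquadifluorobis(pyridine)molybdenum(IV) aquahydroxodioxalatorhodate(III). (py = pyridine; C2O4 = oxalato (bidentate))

[MoF2(H2O)2(py)2][Rh(C2O4)2(H2O)(OH)]

Cation [Mo…]: ligand charges -2, Mo(IV) ⇒ ion charge 2+.
Anion [Rh…]: ligand charges -5, Rh(III) ⇒ ion charge 2−.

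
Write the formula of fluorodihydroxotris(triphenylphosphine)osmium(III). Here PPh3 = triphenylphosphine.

Ligands: 1 fluoro (F, -1), 2 hydroxo (OH, -1), 3 triphenylphosphine (PPh3, neutral). Ligand charge sum = -3.
With Os in oxidation state +3, the complex ion is [Os...].

[OsF(OH)2(PPh3)3]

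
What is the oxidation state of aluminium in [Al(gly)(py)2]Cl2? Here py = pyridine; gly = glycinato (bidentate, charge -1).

+3

2 chloride outside the brackets (-1 each) → the complex ion is 2+.
Ligand charges: 2×py neutral; 1×gly = -1; sum -1.
Al + (-1) = 2+ ⇒ Al is +3.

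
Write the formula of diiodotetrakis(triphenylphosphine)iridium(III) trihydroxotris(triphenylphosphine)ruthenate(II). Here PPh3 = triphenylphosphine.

[IrI2(PPh3)4][Ru(OH)3(PPh3)3]

Cation [Ir…]: ligand charges -2, Ir(III) ⇒ ion charge 1+.
Anion [Ru…]: ligand charges -3, Ru(II) ⇒ ion charge 1−.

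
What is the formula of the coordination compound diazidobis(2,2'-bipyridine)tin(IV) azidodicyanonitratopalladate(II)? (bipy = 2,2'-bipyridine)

[Sn(bipy)2(N3)2][Pd(CN)2(N3)(NO3)]

Cation [Sn…]: ligand charges -2, Sn(IV) ⇒ ion charge 2+.
Anion [Pd…]: ligand charges -4, Pd(II) ⇒ ion charge 2−.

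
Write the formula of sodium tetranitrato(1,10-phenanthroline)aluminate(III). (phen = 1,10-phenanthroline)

Na[Al(NO3)4(phen)]

Ligands: 4 nitrato (NO3, -1), 1 1,10-phenanthroline (phen, neutral). Ligand charge sum = -4.
With Al in oxidation state +3, the complex ion is [Al...]^1−.
Charge balance with sodium (+1) requires 1 complex ion per 1 sodium.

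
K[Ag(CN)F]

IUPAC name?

The 1 potassium counter-ion carries a total charge of +1, so each complex ion is 1−.
Ligand charges: 1×fluoro (-1 each), 1×cyano (-1 each); total -2. So Ag + (-2) = 1−, giving Ag = +1.
The complex ion is anionic, so silver takes the -ate form argentate(I).

potassium cyanofluoroargentate(I)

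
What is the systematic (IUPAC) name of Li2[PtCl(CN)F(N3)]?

lithium azidochlorocyanofluoroplatinate(II)

The 2 lithium counter-ions carry a total charge of +2, so each complex ion is 2−.
Ligand charges: 1×fluoro (-1 each), 1×chloro (-1 each), 1×cyano (-1 each), 1×azido (-1 each); total -4. So Pt + (-4) = 2−, giving Pt = +2.
Ligands are named alphabetically: azido before chloro before cyano before fluoro.
The complex ion is anionic, so platinum takes the -ate form platinate(II).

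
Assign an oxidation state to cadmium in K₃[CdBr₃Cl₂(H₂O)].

+2

3 potassium outside the brackets (+1 each) → the complex ion is 3−.
Ligand charges: 1×H2O neutral; 3×Br = -3; 2×Cl = -2; sum -5.
Cd + (-5) = 3− ⇒ Cd is +2.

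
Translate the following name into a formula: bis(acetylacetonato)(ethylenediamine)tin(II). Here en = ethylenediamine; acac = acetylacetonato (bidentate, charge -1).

[Sn(acac)2(en)]

Ligands: 1 ethylenediamine (en, neutral), 2 acetylacetonato (acac, -1). Ligand charge sum = -2.
With Sn in oxidation state +2, the complex ion is [Sn...].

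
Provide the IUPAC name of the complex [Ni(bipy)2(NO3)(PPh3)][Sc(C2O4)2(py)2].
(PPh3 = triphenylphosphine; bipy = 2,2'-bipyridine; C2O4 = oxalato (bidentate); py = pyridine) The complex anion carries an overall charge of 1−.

bis(2,2'-bipyridine)nitrato(triphenylphosphine)nickel(II) dioxalatobis(pyridine)scandate(III)

The complex anion is given as 1−; its ligand charges sum to -4, so Sc = +3.
A 1:1 salt means the cation carries the equal and opposite charge, 1+.
Cation: ligand charges sum to -1; for the ion to be 1+, Ni = +2.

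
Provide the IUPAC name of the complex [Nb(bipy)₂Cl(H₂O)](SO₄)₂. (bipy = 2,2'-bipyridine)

The 2 sulfate counter-ions carry a total charge of -4, so each complex ion is 4+.
Ligand charges: 1×chloro (-1 each), 2×2,2'-bipyridine (neutral), 1×aqua (neutral); total -1. So Nb + (-1) = 4+, giving Nb = +5.
Ligands are named alphabetically: aqua before bipyridine before chloro.

aquabis(2,2'-bipyridine)chloroniobium(V) sulfate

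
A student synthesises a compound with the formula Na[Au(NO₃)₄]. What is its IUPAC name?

sodium tetranitratoaurate(III)

The 1 sodium counter-ion carries a total charge of +1, so each complex ion is 1−.
Ligand charges: 4×nitrato (-1 each); total -4. So Au + (-4) = 1−, giving Au = +3.
The complex ion is anionic, so gold takes the -ate form aurate(III).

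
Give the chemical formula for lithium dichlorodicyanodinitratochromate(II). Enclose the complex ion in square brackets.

Li4[CrCl2(CN)2(NO3)2]

Ligands: 2 nitrato (NO3, -1), 2 cyano (CN, -1), 2 chloro (Cl, -1). Ligand charge sum = -6.
Charge balance with lithium (+1) requires 1 complex ion per 4 lithium.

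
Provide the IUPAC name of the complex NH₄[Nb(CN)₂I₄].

ammonium dicyanotetraiodoniobate(V)

The 1 ammonium counter-ion carries a total charge of +1, so each complex ion is 1−.
Ligand charges: 2×cyano (-1 each), 4×iodo (-1 each); total -6. So Nb + (-6) = 1−, giving Nb = +5.
Ligands are named alphabetically: cyano before iodo.
The complex ion is anionic, so niobium takes the -ate form niobate(V).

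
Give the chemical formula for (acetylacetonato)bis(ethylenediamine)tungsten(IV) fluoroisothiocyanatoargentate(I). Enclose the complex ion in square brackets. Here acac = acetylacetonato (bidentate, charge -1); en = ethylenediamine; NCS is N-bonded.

Cation [W…]: ligand charges -1, W(IV) ⇒ ion charge 3+.
Anion [Ag…]: ligand charges -2, Ag(I) ⇒ ion charge 1−.
One 3+ cation requires 3 of the 1− anion.

[W(acac)(en)2][AgF(NCS)]3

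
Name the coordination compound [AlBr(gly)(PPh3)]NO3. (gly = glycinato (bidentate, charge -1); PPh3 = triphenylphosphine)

The 1 nitrate counter-ion carries a total charge of -1, so each complex ion is 1+.
Ligand charges: 1×glycinato (-1 each), 1×bromo (-1 each), 1×triphenylphosphine (neutral); total -2. So Al + (-2) = 1+, giving Al = +3.
Ligands are named alphabetically: bromo before glycinato before triphenylphosphine.

bromo(glycinato)(triphenylphosphine)aluminium(III) nitrate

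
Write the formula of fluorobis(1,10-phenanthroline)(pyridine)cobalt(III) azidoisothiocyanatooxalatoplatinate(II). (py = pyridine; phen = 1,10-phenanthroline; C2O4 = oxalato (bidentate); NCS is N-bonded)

[CoF(phen)2(py)][Pt(C2O4)(N3)(NCS)]

Cation [Co…]: ligand charges -1, Co(III) ⇒ ion charge 2+.
Anion [Pt…]: ligand charges -4, Pt(II) ⇒ ion charge 2−.
One 2+ cation balances one 2− anion.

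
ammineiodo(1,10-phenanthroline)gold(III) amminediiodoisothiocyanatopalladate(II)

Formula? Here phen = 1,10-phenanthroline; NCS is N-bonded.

[AuI(NH3)(phen)][PdI2(NCS)(NH3)]2

Cation [Au…]: ligand charges -1, Au(III) ⇒ ion charge 2+.
Anion [Pd…]: ligand charges -3, Pd(II) ⇒ ion charge 1−.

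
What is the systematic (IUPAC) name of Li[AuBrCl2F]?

lithium bromodichlorofluoroaurate(III)

The 1 lithium counter-ion carries a total charge of +1, so each complex ion is 1−.
Ligand charges: 2×chloro (-1 each), 1×fluoro (-1 each), 1×bromo (-1 each); total -4. So Au + (-4) = 1−, giving Au = +3.
The complex ion is anionic, so gold takes the -ate form aurate(III).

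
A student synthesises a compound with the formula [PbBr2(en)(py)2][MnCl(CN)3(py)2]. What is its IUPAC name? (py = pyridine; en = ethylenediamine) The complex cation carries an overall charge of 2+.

dibromo(ethylenediamine)bis(pyridine)lead(IV) chlorotricyanobis(pyridine)manganate(II)

Both ions are complex: the cation is named first with the plain metal name, the anion second with the -ate form; each ion's ligands are alphabetised independently.
The complex cation is given as 2+; its ligand charges sum to -2, so Pb = +4.
A 1:1 salt means the anion carries the equal and opposite charge, 2−.
Anion: ligand charges sum to -4; for the ion to be 2−, Mn = +2.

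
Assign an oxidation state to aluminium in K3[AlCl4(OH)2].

3 potassium outside the brackets (+1 each) → the complex ion is 3−.
Ligand charges: 2×OH = -2; 4×Cl = -4; sum -6.
Al + (-6) = 3− ⇒ Al is +3.

+3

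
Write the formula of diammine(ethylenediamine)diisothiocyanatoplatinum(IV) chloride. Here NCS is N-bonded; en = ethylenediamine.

[Pt(en)(NCS)2(NH3)2]Cl2

Ligands: 2 isothiocyanato (NCS, -1), 2 ammine (NH3, neutral), 1 ethylenediamine (en, neutral). Ligand charge sum = -2.
With Pt in oxidation state +4, the complex ion is [Pt...]^2+.
Charge balance with chloride (-1) requires 1 complex ion per 2 chloride.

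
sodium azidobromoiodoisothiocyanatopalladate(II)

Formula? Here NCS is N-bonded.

Ligands: 1 bromo (Br, -1), 1 iodo (I, -1), 1 azido (N3, -1), 1 isothiocyanato (NCS, -1). Ligand charge sum = -4.
With Pd in oxidation state +2, the complex ion is [Pd...]^2−.
Charge balance with sodium (+1) requires 1 complex ion per 2 sodium.

Na2[PdBrI(N3)(NCS)]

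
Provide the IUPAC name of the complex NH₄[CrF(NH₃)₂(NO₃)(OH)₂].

ammonium diamminefluorodihydroxonitratochromate(III)

The 1 ammonium counter-ion carries a total charge of +1, so each complex ion is 1−.
Ligand charges: 2×hydroxo (-1 each), 1×nitrato (-1 each), 2×ammine (neutral), 1×fluoro (-1 each); total -4. So Cr + (-4) = 1−, giving Cr = +3.
Ligands are named alphabetically: ammine before fluoro before hydroxo before nitrato.
The complex ion is anionic, so chromium takes the -ate form chromate(III).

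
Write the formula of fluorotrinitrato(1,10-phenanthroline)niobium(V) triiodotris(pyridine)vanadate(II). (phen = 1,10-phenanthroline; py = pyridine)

Cation [Nb…]: ligand charges -4, Nb(V) ⇒ ion charge 1+.
Anion [V…]: ligand charges -3, V(II) ⇒ ion charge 1−.

[NbF(NO3)3(phen)][VI3(py)3]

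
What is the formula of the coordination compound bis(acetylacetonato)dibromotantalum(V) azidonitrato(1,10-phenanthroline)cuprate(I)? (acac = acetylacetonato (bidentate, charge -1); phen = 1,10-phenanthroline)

[Ta(acac)2Br2][Cu(N3)(NO3)(phen)]

Cation [Ta…]: ligand charges -4, Ta(V) ⇒ ion charge 1+.
Anion [Cu…]: ligand charges -2, Cu(I) ⇒ ion charge 1−.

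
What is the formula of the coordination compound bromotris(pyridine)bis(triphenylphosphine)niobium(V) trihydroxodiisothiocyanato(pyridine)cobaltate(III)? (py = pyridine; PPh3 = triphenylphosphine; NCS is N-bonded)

[NbBr(PPh3)2(py)3][Co(NCS)2(OH)3(py)]2

Cation [Nb…]: ligand charges -1, Nb(V) ⇒ ion charge 4+.
Anion [Co…]: ligand charges -5, Co(III) ⇒ ion charge 2−.
One 4+ cation requires 2 of the 2− anion.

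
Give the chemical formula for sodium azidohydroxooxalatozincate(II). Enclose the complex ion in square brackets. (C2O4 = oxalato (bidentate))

Na2[Zn(C2O4)(N3)(OH)]

Ligands: 1 oxalato (C2O4, -2), 1 hydroxo (OH, -1), 1 azido (N3, -1). Ligand charge sum = -4.
With Zn in oxidation state +2, the complex ion is [Zn...]^2−.
Charge balance with sodium (+1) requires 1 complex ion per 2 sodium.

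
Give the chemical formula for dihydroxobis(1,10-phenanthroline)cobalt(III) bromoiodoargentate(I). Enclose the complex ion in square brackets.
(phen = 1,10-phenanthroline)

[Co(OH)2(phen)2][AgBrI]

Cation [Co…]: ligand charges -2, Co(III) ⇒ ion charge 1+.
Anion [Ag…]: ligand charges -2, Ag(I) ⇒ ion charge 1−.
One 1+ cation balances one 1− anion.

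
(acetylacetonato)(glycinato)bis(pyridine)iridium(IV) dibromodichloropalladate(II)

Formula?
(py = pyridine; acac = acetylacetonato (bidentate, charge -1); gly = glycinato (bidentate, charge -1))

[Ir(acac)(gly)(py)2][PdBr2Cl2]

Cation [Ir…]: ligand charges -2, Ir(IV) ⇒ ion charge 2+.
Anion [Pd…]: ligand charges -4, Pd(II) ⇒ ion charge 2−.
One 2+ cation balances one 2− anion.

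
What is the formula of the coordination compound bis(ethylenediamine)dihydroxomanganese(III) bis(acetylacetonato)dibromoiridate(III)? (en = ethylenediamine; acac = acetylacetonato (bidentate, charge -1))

Cation [Mn…]: ligand charges -2, Mn(III) ⇒ ion charge 1+.
Anion [Ir…]: ligand charges -4, Ir(III) ⇒ ion charge 1−.

[Mn(en)2(OH)2][Ir(acac)2Br2]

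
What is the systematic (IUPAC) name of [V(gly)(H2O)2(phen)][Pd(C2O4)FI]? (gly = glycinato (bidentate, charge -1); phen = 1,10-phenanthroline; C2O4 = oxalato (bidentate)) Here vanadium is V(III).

diaqua(glycinato)(1,10-phenanthroline)vanadium(III) fluoroiodooxalatopalladate(II)

V is given as +3; the cation's ligand charges sum to -1, so the complex cation is 2+.
A 1:1 salt means the anion carries the equal and opposite charge, 2−.
Anion: ligand charges sum to -4; for the ion to be 2−, Pd = +2.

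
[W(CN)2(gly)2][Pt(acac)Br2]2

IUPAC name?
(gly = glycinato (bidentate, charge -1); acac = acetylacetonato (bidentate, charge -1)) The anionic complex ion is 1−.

dicyanobis(glycinato)tungsten(VI) (acetylacetonato)dibromoplatinate(II)

The complex anion is given as 1−; its ligand charges sum to -3, so Pt = +2.
With 2 anions per cation, the cation must be 2×1 = 2+.
Cation: ligand charges sum to -4; for the ion to be 2+, W = +6.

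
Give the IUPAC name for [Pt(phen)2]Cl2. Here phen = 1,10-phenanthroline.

The 2 chloride counter-ions carry a total charge of -2, so each complex ion is 2+.
Ligand charges: 2×1,10-phenanthroline (neutral); total 0. So Pt + (0) = 2+, giving Pt = +2.

bis(1,10-phenanthroline)platinum(II) chloride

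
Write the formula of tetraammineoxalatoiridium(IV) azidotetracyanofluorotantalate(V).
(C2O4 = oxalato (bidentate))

Cation [Ir…]: ligand charges -2, Ir(IV) ⇒ ion charge 2+.
Anion [Ta…]: ligand charges -6, Ta(V) ⇒ ion charge 1−.

[Ir(C2O4)(NH3)4][Ta(CN)4F(N3)]2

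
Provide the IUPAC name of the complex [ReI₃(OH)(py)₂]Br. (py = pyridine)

The 1 bromide counter-ion carries a total charge of -1, so each complex ion is 1+.
Ligand charges: 1×hydroxo (-1 each), 2×pyridine (neutral), 3×iodo (-1 each); total -4. So Re + (-4) = 1+, giving Re = +5.
Ligands are named alphabetically: hydroxo before iodo before pyridine.

hydroxotriiodobis(pyridine)rhenium(V) bromide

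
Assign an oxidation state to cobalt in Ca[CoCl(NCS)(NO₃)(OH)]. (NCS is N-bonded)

+2

1 calcium outside the brackets (+2 each) → the complex ion is 2−.
Ligand charges: 1×OH = -1; 1×NCS = -1; 1×NO3 = -1; 1×Cl = -1; sum -4.
Co + (-4) = 2− ⇒ Co is +2.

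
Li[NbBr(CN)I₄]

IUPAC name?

lithium bromocyanotetraiodoniobate(V)

The 1 lithium counter-ion carries a total charge of +1, so each complex ion is 1−.
Ligand charges: 1×cyano (-1 each), 4×iodo (-1 each), 1×bromo (-1 each); total -6. So Nb + (-6) = 1−, giving Nb = +5.
The complex ion is anionic, so niobium takes the -ate form niobate(V).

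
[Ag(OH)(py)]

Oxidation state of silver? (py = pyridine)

+1

No counter-ion: the bracketed complex is neutral.
Ligand charges: 1×OH = -1; 1×py neutral; sum -1.
Ag + (-1) = 0 ⇒ Ag is +1.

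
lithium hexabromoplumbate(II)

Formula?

Li4[PbBr6]

Ligands: 6 bromo (Br, -1). Ligand charge sum = -6.
With Pb in oxidation state +2, the complex ion is [Pb...]^4−.
Charge balance with lithium (+1) requires 1 complex ion per 4 lithium.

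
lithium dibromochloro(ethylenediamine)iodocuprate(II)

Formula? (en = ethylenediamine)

Li2[CuBr2Cl(en)I]

Ligands: 1 ethylenediamine (en, neutral), 1 iodo (I, -1), 1 chloro (Cl, -1), 2 bromo (Br, -1). Ligand charge sum = -4.
With Cu in oxidation state +2, the complex ion is [Cu...]^2−.
Charge balance with lithium (+1) requires 1 complex ion per 2 lithium.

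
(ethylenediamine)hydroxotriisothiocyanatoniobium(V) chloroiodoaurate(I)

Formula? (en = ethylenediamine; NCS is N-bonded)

Cation [Nb…]: ligand charges -4, Nb(V) ⇒ ion charge 1+.
Anion [Au…]: ligand charges -2, Au(I) ⇒ ion charge 1−.
One 1+ cation balances one 1− anion.

[Nb(en)(NCS)3(OH)][AuClI]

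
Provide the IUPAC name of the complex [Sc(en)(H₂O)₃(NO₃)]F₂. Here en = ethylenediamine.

The 2 fluoride counter-ions carry a total charge of -2, so each complex ion is 2+.
Ligand charges: 1×nitrato (-1 each), 1×ethylenediamine (neutral), 3×aqua (neutral); total -1. So Sc + (-1) = 2+, giving Sc = +3.
Ligands are named alphabetically: aqua before ethylenediamine before nitrato.

triaqua(ethylenediamine)nitratoscandium(III) fluoride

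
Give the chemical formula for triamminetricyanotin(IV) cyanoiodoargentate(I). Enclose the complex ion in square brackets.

[Sn(CN)3(NH3)3][Ag(CN)I]

Cation [Sn…]: ligand charges -3, Sn(IV) ⇒ ion charge 1+.
Anion [Ag…]: ligand charges -2, Ag(I) ⇒ ion charge 1−.
One 1+ cation balances one 1− anion.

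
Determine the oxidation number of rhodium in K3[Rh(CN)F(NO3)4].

3 potassium outside the brackets (+1 each) → the complex ion is 3−.
Ligand charges: 1×CN = -1; 1×F = -1; 4×NO3 = -4; sum -6.
Rh + (-6) = 3− ⇒ Rh is +3.

+3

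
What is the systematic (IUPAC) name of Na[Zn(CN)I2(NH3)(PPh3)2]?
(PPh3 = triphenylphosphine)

sodium amminecyanodiiodobis(triphenylphosphine)zincate(II)

The 1 sodium counter-ion carries a total charge of +1, so each complex ion is 1−.
Ligand charges: 1×ammine (neutral), 2×iodo (-1 each), 1×cyano (-1 each), 2×triphenylphosphine (neutral); total -3. So Zn + (-3) = 1−, giving Zn = +2.
Ligands are named alphabetically: ammine before cyano before iodo before triphenylphosphine.
The complex ion is anionic, so zinc takes the -ate form zincate(II).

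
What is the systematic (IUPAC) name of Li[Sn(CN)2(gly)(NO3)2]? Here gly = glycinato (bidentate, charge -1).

lithium dicyano(glycinato)dinitratostannate(IV)

The 1 lithium counter-ion carries a total charge of +1, so each complex ion is 1−.
Ligand charges: 1×glycinato (-1 each), 2×cyano (-1 each), 2×nitrato (-1 each); total -5. So Sn + (-5) = 1−, giving Sn = +4.
The complex ion is anionic, so tin takes the -ate form stannate(IV).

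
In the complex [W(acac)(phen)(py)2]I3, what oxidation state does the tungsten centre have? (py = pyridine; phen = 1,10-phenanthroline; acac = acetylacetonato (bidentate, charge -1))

+4

3 iodide outside the brackets (-1 each) → the complex ion is 3+.
Ligand charges: 2×py neutral; 1×phen neutral; 1×acac = -1; sum -1.
W + (-1) = 3+ ⇒ W is +4.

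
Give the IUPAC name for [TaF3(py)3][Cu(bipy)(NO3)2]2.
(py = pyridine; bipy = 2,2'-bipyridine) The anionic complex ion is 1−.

Both ions are complex: the cation is named first with the plain metal name, the anion second with the -ate form; each ion's ligands are alphabetised independently.
The complex anion is given as 1−; its ligand charges sum to -2, so Cu = +1.
With 2 anions per cation, the cation must be 2×1 = 2+.
Cation: ligand charges sum to -3; for the ion to be 2+, Ta = +5.

trifluorotris(pyridine)tantalum(V) (2,2'-bipyridine)dinitratocuprate(I)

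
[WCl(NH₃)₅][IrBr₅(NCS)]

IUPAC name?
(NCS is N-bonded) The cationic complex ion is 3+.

pentaamminechlorotungsten(IV) pentabromoisothiocyanatoiridate(III)

Both ions are complex: the cation is named first with the plain metal name, the anion second with the -ate form; each ion's ligands are alphabetised independently.
The complex cation is given as 3+; its ligand charges sum to -1, so W = +4.
A 1:1 salt means the anion carries the equal and opposite charge, 3−.
Anion: ligand charges sum to -6; for the ion to be 3−, Ir = +3.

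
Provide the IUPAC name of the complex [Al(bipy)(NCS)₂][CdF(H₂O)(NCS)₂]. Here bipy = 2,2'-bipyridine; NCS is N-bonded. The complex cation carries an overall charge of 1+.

Both ions are complex: the cation is named first with the plain metal name, the anion second with the -ate form; each ion's ligands are alphabetised independently.
The complex cation is given as 1+; its ligand charges sum to -2, so Al = +3.
A 1:1 salt means the anion carries the equal and opposite charge, 1−.
Anion: ligand charges sum to -3; for the ion to be 1−, Cd = +2.

(2,2'-bipyridine)diisothiocyanatoaluminium(III) aquafluorodiisothiocyanatocadmate(II)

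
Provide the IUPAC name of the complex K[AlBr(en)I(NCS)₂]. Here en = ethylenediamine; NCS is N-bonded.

potassium bromo(ethylenediamine)iododiisothiocyanatoaluminate(III)

The 1 potassium counter-ion carries a total charge of +1, so each complex ion is 1−.
Ligand charges: 1×ethylenediamine (neutral), 2×isothiocyanato (-1 each), 1×bromo (-1 each), 1×iodo (-1 each); total -4. So Al + (-4) = 1−, giving Al = +3.
The complex ion is anionic, so aluminium takes the -ate form aluminate(III).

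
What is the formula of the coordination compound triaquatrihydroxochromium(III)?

[Cr(H2O)3(OH)3]

Ligands: 3 aqua (H2O, neutral), 3 hydroxo (OH, -1). Ligand charge sum = -3.
With Cr in oxidation state +3, the complex ion is [Cr...].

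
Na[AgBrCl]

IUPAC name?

The 1 sodium counter-ion carries a total charge of +1, so each complex ion is 1−.
Ligand charges: 1×bromo (-1 each), 1×chloro (-1 each); total -2. So Ag + (-2) = 1−, giving Ag = +1.
The complex ion is anionic, so silver takes the -ate form argentate(I).

sodium bromochloroargentate(I)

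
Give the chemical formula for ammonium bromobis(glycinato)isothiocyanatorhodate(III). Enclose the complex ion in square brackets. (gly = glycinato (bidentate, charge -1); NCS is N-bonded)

NH4[RhBr(gly)2(NCS)]

Ligands: 2 glycinato (gly, -1), 1 isothiocyanato (NCS, -1), 1 bromo (Br, -1). Ligand charge sum = -4.
Charge balance with ammonium (+1) requires 1 complex ion per 1 ammonium.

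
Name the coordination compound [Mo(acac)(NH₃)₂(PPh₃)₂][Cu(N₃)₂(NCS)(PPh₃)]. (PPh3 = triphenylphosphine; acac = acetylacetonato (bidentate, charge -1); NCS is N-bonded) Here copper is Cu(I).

(acetylacetonato)diamminebis(triphenylphosphine)molybdenum(III) diazidoisothiocyanato(triphenylphosphine)cuprate(I)

Both ions are complex: the cation is named first with the plain metal name, the anion second with the -ate form; each ion's ligands are alphabetised independently.
Cu is given as +1; the anion's ligand charges sum to -3, so the complex anion is 2−.
A 1:1 salt means the cation carries the equal and opposite charge, 2+.
Cation: ligand charges sum to -1; for the ion to be 2+, Mo = +3.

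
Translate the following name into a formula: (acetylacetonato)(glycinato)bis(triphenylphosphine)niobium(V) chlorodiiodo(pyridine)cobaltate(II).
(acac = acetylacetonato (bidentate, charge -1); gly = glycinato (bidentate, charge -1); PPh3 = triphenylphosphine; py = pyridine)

Cation [Nb…]: ligand charges -2, Nb(V) ⇒ ion charge 3+.
Anion [Co…]: ligand charges -3, Co(II) ⇒ ion charge 1−.
One 3+ cation requires 3 of the 1− anion.

[Nb(acac)(gly)(PPh3)2][CoClI2(py)]3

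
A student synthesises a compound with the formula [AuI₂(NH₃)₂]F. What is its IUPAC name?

The 1 fluoride counter-ion carries a total charge of -1, so each complex ion is 1+.
Ligand charges: 2×ammine (neutral), 2×iodo (-1 each); total -2. So Au + (-2) = 1+, giving Au = +3.
Ligands are named alphabetically: ammine before iodo.

diamminediiodogold(III) fluoride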